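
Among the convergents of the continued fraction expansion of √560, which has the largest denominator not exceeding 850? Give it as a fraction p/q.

10081/426

√560 = [23; 1, 1, 1, 46, …] (period length 4).
Convergents:
  p_0/q_0 = 23/1
  p_1/q_1 = 24/1
  p_2/q_2 = 47/2
  p_3/q_3 = 71/3
  p_4/q_4 = 3313/140
  p_5/q_5 = 3384/143
  p_6/q_6 = 6697/283
  p_7/q_7 = 10081/426
  p_8/q_8 = 470423/19879
q_7 = 426 ≤ 850 < 19879 = q_8, so the answer is 10081/426.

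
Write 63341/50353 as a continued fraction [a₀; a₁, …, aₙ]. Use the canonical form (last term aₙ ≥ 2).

[1; 3, 1, 7, 8, 6, 3, 10]

63341 = 1·50353 + 12988
50353 = 3·12988 + 11389
12988 = 1·11389 + 1599
11389 = 7·1599 + 196
1599 = 8·196 + 31
196 = 6·31 + 10
31 = 3·10 + 1
10 = 10·1 + 0  (stop)
So 63341/50353 = [1; 3, 1, 7, 8, 6, 3, 10].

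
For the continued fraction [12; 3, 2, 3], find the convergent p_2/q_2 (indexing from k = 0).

86/7

Using pₖ = aₖpₖ₋₁ + pₖ₋₂, qₖ = aₖqₖ₋₁ + qₖ₋₂ (with p₋₁=1, p₋₂=0, q₋₁=0, q₋₂=1):
  k=0: a=12, p=12, q=1
  k=1: a=3, p=37, q=3
  k=2: a=2, p=86, q=7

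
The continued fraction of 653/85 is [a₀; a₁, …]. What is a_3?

6

653 = 7·85 + 58   →  a_0 = 7
85 = 1·58 + 27   →  a_1 = 1
58 = 2·27 + 4   →  a_2 = 2
27 = 6·4 + 3   →  a_3 = 6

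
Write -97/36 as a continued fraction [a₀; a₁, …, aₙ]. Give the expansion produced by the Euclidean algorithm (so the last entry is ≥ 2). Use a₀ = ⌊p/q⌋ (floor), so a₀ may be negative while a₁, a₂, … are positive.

-97 = -3·36 + 11
36 = 3·11 + 3
11 = 3·3 + 2
3 = 1·2 + 1
2 = 2·1 + 0  (stop)
So -97/36 = [-3; 3, 3, 1, 2].

[-3; 3, 3, 1, 2]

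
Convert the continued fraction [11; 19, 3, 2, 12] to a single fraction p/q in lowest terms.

Using pₖ = aₖpₖ₋₁ + pₖ₋₂ and qₖ = aₖqₖ₋₁ + qₖ₋₂:
  k=0: a=11, p=11, q=1
  k=1: a=19, p=210, q=19
  k=2: a=3, p=641, q=58
  k=3: a=2, p=1492, q=135
  k=4: a=12, p=18545, q=1678

18545/1678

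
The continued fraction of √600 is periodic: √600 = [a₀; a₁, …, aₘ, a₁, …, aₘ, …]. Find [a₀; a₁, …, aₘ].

[24; 2, 48]

a₀ = ⌊√600⌋ = 24.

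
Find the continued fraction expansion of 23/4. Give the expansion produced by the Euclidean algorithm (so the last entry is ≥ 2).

[5; 1, 3]

23 = 5·4 + 3
4 = 1·3 + 1
3 = 3·1 + 0  (stop)
So 23/4 = [5; 1, 3].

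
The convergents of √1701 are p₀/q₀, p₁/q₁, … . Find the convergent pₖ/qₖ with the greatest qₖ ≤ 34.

1361/33

√1701 = [41; 4, 8, 1, 10, 1, 8, 4, 82, …] (period length 8).
Convergents:
  p_0/q_0 = 41/1
  p_1/q_1 = 165/4
  p_2/q_2 = 1361/33
  p_3/q_3 = 1526/37
q_2 = 33 ≤ 34 < 37 = q_3, so the answer is 1361/33.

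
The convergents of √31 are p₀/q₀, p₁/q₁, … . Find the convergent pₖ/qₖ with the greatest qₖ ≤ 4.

11/2

√31 = [5; 1, 1, 3, 5, 3, 1, 1, 10, …] (period length 8).
Convergents:
  p_0/q_0 = 5/1
  p_1/q_1 = 6/1
  p_2/q_2 = 11/2
  p_3/q_3 = 39/7
q_2 = 2 ≤ 4 < 7 = q_3, so the answer is 11/2.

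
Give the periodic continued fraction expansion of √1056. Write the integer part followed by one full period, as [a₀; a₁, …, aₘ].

a₀ = ⌊√1056⌋ = 32.

[32; 2, 64]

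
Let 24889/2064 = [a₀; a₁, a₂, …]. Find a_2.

17

24889 = 12·2064 + 121   →  a_0 = 12
2064 = 17·121 + 7   →  a_1 = 17
121 = 17·7 + 2   →  a_2 = 17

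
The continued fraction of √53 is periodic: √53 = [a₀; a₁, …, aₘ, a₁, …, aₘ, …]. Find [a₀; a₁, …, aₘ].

a₀ = ⌊√53⌋ = 7.
With m₀=0, d₀=1 and mₖ₊₁ = dₖaₖ − mₖ, dₖ₊₁ = (n − mₖ₊₁²)/dₖ, aₖ₊₁ = ⌊(a₀+mₖ₊₁)/dₖ₊₁⌋:
  k=1: m=7, d=4, a=3
  k=2: m=5, d=7, a=1
  k=3: m=2, d=7, a=1
  k=4: m=5, d=4, a=3
  k=5: m=7, d=1, a=14
d=1 and a=2a₀=14 at k=5, so the next step gives (m, d) = (7, 4) again — its k=1 value — and the period has length 5.

[7; 3, 1, 1, 3, 14]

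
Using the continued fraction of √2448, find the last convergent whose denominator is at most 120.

2177/44

√2448 = [49; 2, 10, 2, 98, …] (period length 4).
Convergents:
  p_0/q_0 = 49/1
  p_1/q_1 = 99/2
  p_2/q_2 = 1039/21
  p_3/q_3 = 2177/44
  p_4/q_4 = 214385/4333
q_3 = 44 ≤ 120 < 4333 = q_4, so the answer is 2177/44.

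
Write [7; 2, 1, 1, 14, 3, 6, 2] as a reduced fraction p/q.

22621/3058

Fold from the inside: start with 2/1.
  6 + 1/2 = 13/2
  3 + 2/13 = 41/13
  14 + 13/41 = 587/41
  1 + 41/587 = 628/587
  1 + 587/628 = 1215/628
  2 + 628/1215 = 3058/1215
  7 + 1215/3058 = 22621/3058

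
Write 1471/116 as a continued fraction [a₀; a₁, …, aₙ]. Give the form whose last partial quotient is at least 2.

1471 = 12×116 + 79
116 = 1×79 + 37
79 = 2×37 + 5
37 = 7×5 + 2
5 = 2×2 + 1
2 = 2×1 + 0  (stop)
So 1471/116 = [12; 1, 2, 7, 2, 2].

[12; 1, 2, 7, 2, 2]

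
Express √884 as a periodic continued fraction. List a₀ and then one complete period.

[29; 1, 2, 1, 2, 1, 2, 1, 58]

a₀ = ⌊√884⌋ = 29.
With m₀=0, d₀=1 and mₖ₊₁ = dₖaₖ − mₖ, dₖ₊₁ = (n − mₖ₊₁²)/dₖ, aₖ₊₁ = ⌊(a₀+mₖ₊₁)/dₖ₊₁⌋:
  k=1: m=29, d=43, a=1
  k=2: m=14, d=16, a=2
  k=3: m=18, d=35, a=1
  k=4: m=17, d=17, a=2
  k=5: m=17, d=35, a=1
  k=6: m=18, d=16, a=2
  k=7: m=14, d=43, a=1
  k=8: m=29, d=1, a=58
d=1 and a=2a₀=58 at k=8, so the next step gives (m, d) = (29, 43) again — its k=1 value — and the period has length 8.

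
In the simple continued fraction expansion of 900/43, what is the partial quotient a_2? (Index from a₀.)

900 = 20·43 + 40   →  a_0 = 20
43 = 1·40 + 3   →  a_1 = 1
40 = 13·3 + 1   →  a_2 = 13

13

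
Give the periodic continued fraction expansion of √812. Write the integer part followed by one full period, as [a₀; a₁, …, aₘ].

a₀ = ⌊√812⌋ = 28.
With m₀=0, d₀=1 and mₖ₊₁ = dₖaₖ − mₖ, dₖ₊₁ = (n − mₖ₊₁²)/dₖ, aₖ₊₁ = ⌊(a₀+mₖ₊₁)/dₖ₊₁⌋:
  k=1: m=28, d=28, a=2
  k=2: m=28, d=1, a=56
d=1 and a=2a₀=56 at k=2, so the next step gives (m, d) = (28, 28) again — its k=1 value — and the period has length 2.

[28; 2, 56]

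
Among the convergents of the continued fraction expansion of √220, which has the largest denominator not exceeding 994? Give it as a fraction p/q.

√220 = [14; 1, 4, 1, 28, …] (period length 4).
Convergents:
  p_0/q_0 = 14/1
  p_1/q_1 = 15/1
  p_2/q_2 = 74/5
  p_3/q_3 = 89/6
  p_4/q_4 = 2566/173
  p_5/q_5 = 2655/179
  p_6/q_6 = 13186/889
  p_7/q_7 = 15841/1068
q_6 = 889 ≤ 994 < 1068 = q_7, so the answer is 13186/889.

13186/889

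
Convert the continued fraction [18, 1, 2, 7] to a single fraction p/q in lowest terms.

411/22

Fold from the inside: start with 7/1.
  2 + 1/7 = 15/7
  1 + 7/15 = 22/15
  18 + 15/22 = 411/22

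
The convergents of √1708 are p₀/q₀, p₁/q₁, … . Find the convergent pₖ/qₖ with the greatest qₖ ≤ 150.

√1708 = [41; 3, 20, 3, 82, …] (period length 4).
Convergents:
  p_0/q_0 = 41/1
  p_1/q_1 = 124/3
  p_2/q_2 = 2521/61
  p_3/q_3 = 7687/186
q_2 = 61 ≤ 150 < 186 = q_3, so the answer is 2521/61.

2521/61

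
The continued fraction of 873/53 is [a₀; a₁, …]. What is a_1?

2

873 = 16·53 + 25   →  a_0 = 16
53 = 2·25 + 3   →  a_1 = 2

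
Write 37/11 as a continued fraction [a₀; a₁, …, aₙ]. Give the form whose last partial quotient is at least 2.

[3; 2, 1, 3]

37 = 3*11 + 4
11 = 2*4 + 3
4 = 1*3 + 1
3 = 3*1 + 0  (stop)
So 37/11 = [3; 2, 1, 3].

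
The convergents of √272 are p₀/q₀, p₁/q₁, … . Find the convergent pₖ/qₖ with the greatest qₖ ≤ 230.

2177/132

√272 = [16; 2, 32, …] (period length 2).
Convergents:
  p_0/q_0 = 16/1
  p_1/q_1 = 33/2
  p_2/q_2 = 1072/65
  p_3/q_3 = 2177/132
  p_4/q_4 = 70736/4289
q_3 = 132 ≤ 230 < 4289 = q_4, so the answer is 2177/132.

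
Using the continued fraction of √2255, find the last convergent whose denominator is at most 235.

√2255 = [47; 2, 18, 2, 94, …] (period length 4).
Convergents:
  p_0/q_0 = 47/1
  p_1/q_1 = 95/2
  p_2/q_2 = 1757/37
  p_3/q_3 = 3609/76
  p_4/q_4 = 341003/7181
q_3 = 76 ≤ 235 < 7181 = q_4, so the answer is 3609/76.

3609/76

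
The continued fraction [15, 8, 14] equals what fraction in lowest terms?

Using pₖ = aₖpₖ₋₁ + pₖ₋₂ and qₖ = aₖqₖ₋₁ + qₖ₋₂:
  k=0: a=15, p=15, q=1
  k=1: a=8, p=121, q=8
  k=2: a=14, p=1709, q=113

1709/113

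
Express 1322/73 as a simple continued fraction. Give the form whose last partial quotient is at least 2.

[18; 9, 8]

1322 = 18·73 + 8
73 = 9·8 + 1
8 = 8·1 + 0  (stop)
So 1322/73 = [18; 9, 8].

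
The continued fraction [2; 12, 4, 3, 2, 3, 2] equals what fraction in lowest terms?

6010/2887

Using pₖ = aₖpₖ₋₁ + pₖ₋₂ and qₖ = aₖqₖ₋₁ + qₖ₋₂:
  k=0: a=2, p=2, q=1
  k=1: a=12, p=25, q=12
  k=2: a=4, p=102, q=49
  k=3: a=3, p=331, q=159
  k=4: a=2, p=764, q=367
  k=5: a=3, p=2623, q=1260
  k=6: a=2, p=6010, q=2887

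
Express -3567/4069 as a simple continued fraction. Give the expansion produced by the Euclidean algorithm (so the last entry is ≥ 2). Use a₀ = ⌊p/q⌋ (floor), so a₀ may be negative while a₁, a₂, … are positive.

-3567 = -1×4069 + 502
4069 = 8×502 + 53
502 = 9×53 + 25
53 = 2×25 + 3
25 = 8×3 + 1
3 = 3×1 + 0  (stop)
So -3567/4069 = [-1; 8, 9, 2, 8, 3].

[-1; 8, 9, 2, 8, 3]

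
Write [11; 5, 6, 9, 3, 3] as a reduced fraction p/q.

32831/2933

Fold from the inside: start with 3/1.
  3 + 1/3 = 10/3
  9 + 3/10 = 93/10
  6 + 10/93 = 568/93
  5 + 93/568 = 2933/568
  11 + 568/2933 = 32831/2933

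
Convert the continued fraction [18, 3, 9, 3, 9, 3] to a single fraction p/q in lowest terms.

46171/2520

Using pₖ = aₖpₖ₋₁ + pₖ₋₂ and qₖ = aₖqₖ₋₁ + qₖ₋₂:
  k=0: a=18, p=18, q=1
  k=1: a=3, p=55, q=3
  k=2: a=9, p=513, q=28
  k=3: a=3, p=1594, q=87
  k=4: a=9, p=14859, q=811
  k=5: a=3, p=46171, q=2520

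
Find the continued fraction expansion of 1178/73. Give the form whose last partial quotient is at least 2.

[16; 7, 3, 3]

1178 = 16*73 + 10
73 = 7*10 + 3
10 = 3*3 + 1
3 = 3*1 + 0  (stop)
So 1178/73 = [16; 7, 3, 3].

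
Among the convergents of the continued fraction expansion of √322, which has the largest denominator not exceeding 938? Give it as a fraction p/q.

√322 = [17; 1, 16, 1, 34, …] (period length 4).
Convergents:
  p_0/q_0 = 17/1
  p_1/q_1 = 18/1
  p_2/q_2 = 305/17
  p_3/q_3 = 323/18
  p_4/q_4 = 11287/629
  p_5/q_5 = 11610/647
  p_6/q_6 = 197047/10981
q_5 = 647 ≤ 938 < 10981 = q_6, so the answer is 11610/647.

11610/647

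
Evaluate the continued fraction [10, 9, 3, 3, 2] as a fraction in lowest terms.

2163/214

Using pₖ = aₖpₖ₋₁ + pₖ₋₂ and qₖ = aₖqₖ₋₁ + qₖ₋₂:
  k=0: a=10, p=10, q=1
  k=1: a=9, p=91, q=9
  k=2: a=3, p=283, q=28
  k=3: a=3, p=940, q=93
  k=4: a=2, p=2163, q=214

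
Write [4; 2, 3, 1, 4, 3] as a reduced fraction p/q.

Fold from the inside: start with 3/1.
  4 + 1/3 = 13/3
  1 + 3/13 = 16/13
  3 + 13/16 = 61/16
  2 + 16/61 = 138/61
  4 + 61/138 = 613/138

613/138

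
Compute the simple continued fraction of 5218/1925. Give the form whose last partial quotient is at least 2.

5218 = 2·1925 + 1368
1925 = 1·1368 + 557
1368 = 2·557 + 254
557 = 2·254 + 49
254 = 5·49 + 9
49 = 5·9 + 4
9 = 2·4 + 1
4 = 4·1 + 0  (stop)
So 5218/1925 = [2; 1, 2, 2, 5, 5, 2, 4].

[2; 1, 2, 2, 5, 5, 2, 4]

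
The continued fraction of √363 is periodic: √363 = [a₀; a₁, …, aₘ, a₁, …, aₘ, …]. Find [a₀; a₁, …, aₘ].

a₀ = ⌊√363⌋ = 19.

[19; 19, 38]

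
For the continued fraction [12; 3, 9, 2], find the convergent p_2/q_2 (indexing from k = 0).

345/28

Using pₖ = aₖpₖ₋₁ + pₖ₋₂, qₖ = aₖqₖ₋₁ + qₖ₋₂ (with p₋₁=1, p₋₂=0, q₋₁=0, q₋₂=1):
  k=0: a=12, p=12, q=1
  k=1: a=3, p=37, q=3
  k=2: a=9, p=345, q=28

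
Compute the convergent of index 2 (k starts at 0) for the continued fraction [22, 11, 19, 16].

Using pₖ = aₖpₖ₋₁ + pₖ₋₂, qₖ = aₖqₖ₋₁ + qₖ₋₂ (with p₋₁=1, p₋₂=0, q₋₁=0, q₋₂=1):
  k=0: a=22, p=22, q=1
  k=1: a=11, p=243, q=11
  k=2: a=19, p=4639, q=210

4639/210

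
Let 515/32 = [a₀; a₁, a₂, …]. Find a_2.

1

515 = 16·32 + 3   →  a_0 = 16
32 = 10·3 + 2   →  a_1 = 10
3 = 1·2 + 1   →  a_2 = 1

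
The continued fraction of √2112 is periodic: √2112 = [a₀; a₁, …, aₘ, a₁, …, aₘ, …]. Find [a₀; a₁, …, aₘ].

[45; 1, 21, 1, 90]

a₀ = ⌊√2112⌋ = 45.
With m₀=0, d₀=1 and mₖ₊₁ = dₖaₖ − mₖ, dₖ₊₁ = (n − mₖ₊₁²)/dₖ, aₖ₊₁ = ⌊(a₀+mₖ₊₁)/dₖ₊₁⌋:
  k=1: m=45, d=87, a=1
  k=2: m=42, d=4, a=21
  k=3: m=42, d=87, a=1
  k=4: m=45, d=1, a=90
d=1 and a=2a₀=90 at k=4, so the next step gives (m, d) = (45, 87) again — its k=1 value — and the period has length 4.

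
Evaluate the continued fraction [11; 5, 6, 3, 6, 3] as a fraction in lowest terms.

21884/1955

Using pₖ = aₖpₖ₋₁ + pₖ₋₂ and qₖ = aₖqₖ₋₁ + qₖ₋₂:
  k=0: a=11, p=11, q=1
  k=1: a=5, p=56, q=5
  k=2: a=6, p=347, q=31
  k=3: a=3, p=1097, q=98
  k=4: a=6, p=6929, q=619
  k=5: a=3, p=21884, q=1955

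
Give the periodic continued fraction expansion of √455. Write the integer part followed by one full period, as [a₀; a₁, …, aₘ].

[21; 3, 42]

a₀ = ⌊√455⌋ = 21.
With m₀=0, d₀=1 and mₖ₊₁ = dₖaₖ − mₖ, dₖ₊₁ = (n − mₖ₊₁²)/dₖ, aₖ₊₁ = ⌊(a₀+mₖ₊₁)/dₖ₊₁⌋:
  k=1: m=21, d=14, a=3
  k=2: m=21, d=1, a=42
d=1 and a=2a₀=42 at k=2, so the next step gives (m, d) = (21, 14) again — its k=1 value — and the period has length 2.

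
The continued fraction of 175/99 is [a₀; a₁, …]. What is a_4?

175 = 1·99 + 76   →  a_0 = 1
99 = 1·76 + 23   →  a_1 = 1
76 = 3·23 + 7   →  a_2 = 3
23 = 3·7 + 2   →  a_3 = 3
7 = 3·2 + 1   →  a_4 = 3

3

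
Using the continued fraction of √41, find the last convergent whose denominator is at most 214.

826/129

√41 = [6; 2, 2, 12, …] (period length 3).
Convergents:
  p_0/q_0 = 6/1
  p_1/q_1 = 13/2
  p_2/q_2 = 32/5
  p_3/q_3 = 397/62
  p_4/q_4 = 826/129
  p_5/q_5 = 2049/320
q_4 = 129 ≤ 214 < 320 = q_5, so the answer is 826/129.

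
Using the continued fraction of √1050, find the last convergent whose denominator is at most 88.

1685/52

√1050 = [32; 2, 2, 10, 2, 2, 64, …] (period length 6).
Convergents:
  p_0/q_0 = 32/1
  p_1/q_1 = 65/2
  p_2/q_2 = 162/5
  p_3/q_3 = 1685/52
  p_4/q_4 = 3532/109
q_3 = 52 ≤ 88 < 109 = q_4, so the answer is 1685/52.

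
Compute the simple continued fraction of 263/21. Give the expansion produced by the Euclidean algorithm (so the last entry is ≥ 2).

263 = 12·21 + 11
21 = 1·11 + 10
11 = 1·10 + 1
10 = 10·1 + 0  (stop)
So 263/21 = [12; 1, 1, 10].

[12; 1, 1, 10]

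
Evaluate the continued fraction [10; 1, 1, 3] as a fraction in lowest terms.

Using pₖ = aₖpₖ₋₁ + pₖ₋₂ and qₖ = aₖqₖ₋₁ + qₖ₋₂:
  k=0: a=10, p=10, q=1
  k=1: a=1, p=11, q=1
  k=2: a=1, p=21, q=2
  k=3: a=3, p=74, q=7

74/7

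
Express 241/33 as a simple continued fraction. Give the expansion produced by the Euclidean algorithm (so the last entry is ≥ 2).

241 = 7*33 + 10
33 = 3*10 + 3
10 = 3*3 + 1
3 = 3*1 + 0  (stop)
So 241/33 = [7; 3, 3, 3].

[7; 3, 3, 3]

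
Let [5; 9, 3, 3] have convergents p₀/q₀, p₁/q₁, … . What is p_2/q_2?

Using pₖ = aₖpₖ₋₁ + pₖ₋₂, qₖ = aₖqₖ₋₁ + qₖ₋₂ (with p₋₁=1, p₋₂=0, q₋₁=0, q₋₂=1):
  k=0: a=5, p=5, q=1
  k=1: a=9, p=46, q=9
  k=2: a=3, p=143, q=28

143/28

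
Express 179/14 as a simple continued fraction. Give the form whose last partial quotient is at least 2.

[12; 1, 3, 1, 2]

179 = 12×14 + 11
14 = 1×11 + 3
11 = 3×3 + 2
3 = 1×2 + 1
2 = 2×1 + 0  (stop)
So 179/14 = [12; 1, 3, 1, 2].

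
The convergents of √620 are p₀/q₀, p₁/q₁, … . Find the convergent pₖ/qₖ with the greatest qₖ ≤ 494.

√620 = [24; 1, 8, 1, 48, …] (period length 4).
Convergents:
  p_0/q_0 = 24/1
  p_1/q_1 = 25/1
  p_2/q_2 = 224/9
  p_3/q_3 = 249/10
  p_4/q_4 = 12176/489
  p_5/q_5 = 12425/499
q_4 = 489 ≤ 494 < 499 = q_5, so the answer is 12176/489.

12176/489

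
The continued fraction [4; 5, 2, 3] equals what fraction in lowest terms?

Using pₖ = aₖpₖ₋₁ + pₖ₋₂ and qₖ = aₖqₖ₋₁ + qₖ₋₂:
  k=0: a=4, p=4, q=1
  k=1: a=5, p=21, q=5
  k=2: a=2, p=46, q=11
  k=3: a=3, p=159, q=38

159/38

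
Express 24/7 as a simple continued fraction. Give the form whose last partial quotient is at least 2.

[3; 2, 3]

24 = 3·7 + 3
7 = 2·3 + 1
3 = 3·1 + 0  (stop)
So 24/7 = [3; 2, 3].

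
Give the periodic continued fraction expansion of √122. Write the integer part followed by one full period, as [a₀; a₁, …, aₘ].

[11; 22]

a₀ = ⌊√122⌋ = 11.
With m₀=0, d₀=1 and mₖ₊₁ = dₖaₖ − mₖ, dₖ₊₁ = (n − mₖ₊₁²)/dₖ, aₖ₊₁ = ⌊(a₀+mₖ₊₁)/dₖ₊₁⌋:
  k=1: m=11, d=1, a=22
d=1 and a=2a₀=22 at k=1, so the next step gives (m, d) = (11, 1) again — its k=1 value — and the period has length 1.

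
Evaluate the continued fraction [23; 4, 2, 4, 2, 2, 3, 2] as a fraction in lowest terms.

Fold from the inside: start with 2/1.
  3 + 1/2 = 7/2
  2 + 2/7 = 16/7
  2 + 7/16 = 39/16
  4 + 16/39 = 172/39
  2 + 39/172 = 383/172
  4 + 172/383 = 1704/383
  23 + 383/1704 = 39575/1704

39575/1704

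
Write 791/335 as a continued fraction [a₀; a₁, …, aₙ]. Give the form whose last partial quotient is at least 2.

791 = 2*335 + 121
335 = 2*121 + 93
121 = 1*93 + 28
93 = 3*28 + 9
28 = 3*9 + 1
9 = 9*1 + 0  (stop)
So 791/335 = [2; 2, 1, 3, 3, 9].

[2; 2, 1, 3, 3, 9]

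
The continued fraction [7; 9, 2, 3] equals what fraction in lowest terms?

469/66

Fold from the inside: start with 3/1.
  2 + 1/3 = 7/3
  9 + 3/7 = 66/7
  7 + 7/66 = 469/66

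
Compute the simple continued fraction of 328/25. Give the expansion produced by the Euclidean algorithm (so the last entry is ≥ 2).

[13; 8, 3]

328 = 13×25 + 3
25 = 8×3 + 1
3 = 3×1 + 0  (stop)
So 328/25 = [13; 8, 3].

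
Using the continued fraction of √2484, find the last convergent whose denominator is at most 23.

299/6

√2484 = [49; 1, 5, 4, 5, 1, 98, …] (period length 6).
Convergents:
  p_0/q_0 = 49/1
  p_1/q_1 = 50/1
  p_2/q_2 = 299/6
  p_3/q_3 = 1246/25
q_2 = 6 ≤ 23 < 25 = q_3, so the answer is 299/6.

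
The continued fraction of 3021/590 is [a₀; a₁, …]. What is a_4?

2

3021 = 5·590 + 71   →  a_0 = 5
590 = 8·71 + 22   →  a_1 = 8
71 = 3·22 + 5   →  a_2 = 3
22 = 4·5 + 2   →  a_3 = 4
5 = 2·2 + 1   →  a_4 = 2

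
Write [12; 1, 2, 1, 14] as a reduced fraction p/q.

752/59

Using pₖ = aₖpₖ₋₁ + pₖ₋₂ and qₖ = aₖqₖ₋₁ + qₖ₋₂:
  k=0: a=12, p=12, q=1
  k=1: a=1, p=13, q=1
  k=2: a=2, p=38, q=3
  k=3: a=1, p=51, q=4
  k=4: a=14, p=752, q=59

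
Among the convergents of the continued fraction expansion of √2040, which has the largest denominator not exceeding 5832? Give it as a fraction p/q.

√2040 = [45; 6, 90, …] (period length 2).
Convergents:
  p_0/q_0 = 45/1
  p_1/q_1 = 271/6
  p_2/q_2 = 24435/541
  p_3/q_3 = 146881/3252
  p_4/q_4 = 13243725/293221
q_3 = 3252 ≤ 5832 < 293221 = q_4, so the answer is 146881/3252.

146881/3252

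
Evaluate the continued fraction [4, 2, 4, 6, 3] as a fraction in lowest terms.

787/177

Fold from the inside: start with 3/1.
  6 + 1/3 = 19/3
  4 + 3/19 = 79/19
  2 + 19/79 = 177/79
  4 + 79/177 = 787/177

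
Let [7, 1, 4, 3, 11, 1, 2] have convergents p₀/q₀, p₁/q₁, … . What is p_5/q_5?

Using pₖ = aₖpₖ₋₁ + pₖ₋₂, qₖ = aₖqₖ₋₁ + qₖ₋₂ (with p₋₁=1, p₋₂=0, q₋₁=0, q₋₂=1):
  k=0: a=7, p=7, q=1
  k=1: a=1, p=8, q=1
  k=2: a=4, p=39, q=5
  k=3: a=3, p=125, q=16
  k=4: a=11, p=1414, q=181
  k=5: a=1, p=1539, q=197

1539/197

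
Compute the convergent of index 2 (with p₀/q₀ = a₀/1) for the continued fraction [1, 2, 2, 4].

7/5

Using pₖ = aₖpₖ₋₁ + pₖ₋₂, qₖ = aₖqₖ₋₁ + qₖ₋₂ (with p₋₁=1, p₋₂=0, q₋₁=0, q₋₂=1):
  k=0: a=1, p=1, q=1
  k=1: a=2, p=3, q=2
  k=2: a=2, p=7, q=5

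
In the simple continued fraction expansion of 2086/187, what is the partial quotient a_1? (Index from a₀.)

2086 = 11·187 + 29   →  a_0 = 11
187 = 6·29 + 13   →  a_1 = 6

6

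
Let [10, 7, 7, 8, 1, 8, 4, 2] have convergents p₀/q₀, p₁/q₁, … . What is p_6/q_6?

Using pₖ = aₖpₖ₋₁ + pₖ₋₂, qₖ = aₖqₖ₋₁ + qₖ₋₂ (with p₋₁=1, p₋₂=0, q₋₁=0, q₋₂=1):
  k=0: a=10, p=10, q=1
  k=1: a=7, p=71, q=7
  k=2: a=7, p=507, q=50
  k=3: a=8, p=4127, q=407
  k=4: a=1, p=4634, q=457
  k=5: a=8, p=41199, q=4063
  k=6: a=4, p=169430, q=16709

169430/16709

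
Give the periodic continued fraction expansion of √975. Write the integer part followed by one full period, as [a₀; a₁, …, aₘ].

a₀ = ⌊√975⌋ = 31.
With m₀=0, d₀=1 and mₖ₊₁ = dₖaₖ − mₖ, dₖ₊₁ = (n − mₖ₊₁²)/dₖ, aₖ₊₁ = ⌊(a₀+mₖ₊₁)/dₖ₊₁⌋:
  k=1: m=31, d=14, a=4
  k=2: m=25, d=25, a=2
  k=3: m=25, d=14, a=4
  k=4: m=31, d=1, a=62
d=1 and a=2a₀=62 at k=4, so the next step gives (m, d) = (31, 14) again — its k=1 value — and the period has length 4.

[31; 4, 2, 4, 62]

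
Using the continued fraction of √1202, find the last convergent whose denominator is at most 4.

√1202 = [34; 1, 2, 34, 2, 1, 68, …] (period length 6).
Convergents:
  p_0/q_0 = 34/1
  p_1/q_1 = 35/1
  p_2/q_2 = 104/3
  p_3/q_3 = 3571/103
q_2 = 3 ≤ 4 < 103 = q_3, so the answer is 104/3.

104/3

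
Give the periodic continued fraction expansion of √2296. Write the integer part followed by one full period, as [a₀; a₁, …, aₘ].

a₀ = ⌊√2296⌋ = 47.
With m₀=0, d₀=1 and mₖ₊₁ = dₖaₖ − mₖ, dₖ₊₁ = (n − mₖ₊₁²)/dₖ, aₖ₊₁ = ⌊(a₀+mₖ₊₁)/dₖ₊₁⌋:
  k=1: m=47, d=87, a=1
  k=2: m=40, d=8, a=10
  k=3: m=40, d=87, a=1
  k=4: m=47, d=1, a=94
d=1 and a=2a₀=94 at k=4, so the next step gives (m, d) = (47, 87) again — its k=1 value — and the period has length 4.

[47; 1, 10, 1, 94]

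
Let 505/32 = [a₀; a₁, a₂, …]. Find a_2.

505 = 15·32 + 25   →  a_0 = 15
32 = 1·25 + 7   →  a_1 = 1
25 = 3·7 + 4   →  a_2 = 3

3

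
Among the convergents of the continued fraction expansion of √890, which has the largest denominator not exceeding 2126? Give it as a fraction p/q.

√890 = [29; 1, 4, 1, 58, …] (period length 4).
Convergents:
  p_0/q_0 = 29/1
  p_1/q_1 = 30/1
  p_2/q_2 = 149/5
  p_3/q_3 = 179/6
  p_4/q_4 = 10531/353
  p_5/q_5 = 10710/359
  p_6/q_6 = 53371/1789
  p_7/q_7 = 64081/2148
q_6 = 1789 ≤ 2126 < 2148 = q_7, so the answer is 53371/1789.

53371/1789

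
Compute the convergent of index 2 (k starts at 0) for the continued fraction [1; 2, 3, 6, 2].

Using pₖ = aₖpₖ₋₁ + pₖ₋₂, qₖ = aₖqₖ₋₁ + qₖ₋₂ (with p₋₁=1, p₋₂=0, q₋₁=0, q₋₂=1):
  k=0: a=1, p=1, q=1
  k=1: a=2, p=3, q=2
  k=2: a=3, p=10, q=7

10/7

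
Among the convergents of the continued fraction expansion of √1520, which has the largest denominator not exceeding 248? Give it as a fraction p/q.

√1520 = [38; 1, 76, …] (period length 2).
Convergents:
  p_0/q_0 = 38/1
  p_1/q_1 = 39/1
  p_2/q_2 = 3002/77
  p_3/q_3 = 3041/78
  p_4/q_4 = 234118/6005
q_3 = 78 ≤ 248 < 6005 = q_4, so the answer is 3041/78.

3041/78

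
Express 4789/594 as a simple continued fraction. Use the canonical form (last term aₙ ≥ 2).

[8; 16, 18, 2]

4789 = 8·594 + 37
594 = 16·37 + 2
37 = 18·2 + 1
2 = 2·1 + 0  (stop)
So 4789/594 = [8; 16, 18, 2].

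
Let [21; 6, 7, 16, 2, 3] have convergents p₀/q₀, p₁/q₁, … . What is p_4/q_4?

30284/1431

Using pₖ = aₖpₖ₋₁ + pₖ₋₂, qₖ = aₖqₖ₋₁ + qₖ₋₂ (with p₋₁=1, p₋₂=0, q₋₁=0, q₋₂=1):
  k=0: a=21, p=21, q=1
  k=1: a=6, p=127, q=6
  k=2: a=7, p=910, q=43
  k=3: a=16, p=14687, q=694
  k=4: a=2, p=30284, q=1431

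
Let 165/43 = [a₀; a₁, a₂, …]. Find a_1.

165 = 3·43 + 36   →  a_0 = 3
43 = 1·36 + 7   →  a_1 = 1

1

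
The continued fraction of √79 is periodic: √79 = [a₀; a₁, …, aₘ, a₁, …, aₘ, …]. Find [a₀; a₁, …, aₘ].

a₀ = ⌊√79⌋ = 8.
With m₀=0, d₀=1 and mₖ₊₁ = dₖaₖ − mₖ, dₖ₊₁ = (n − mₖ₊₁²)/dₖ, aₖ₊₁ = ⌊(a₀+mₖ₊₁)/dₖ₊₁⌋:
  k=1: m=8, d=15, a=1
  k=2: m=7, d=2, a=7
  k=3: m=7, d=15, a=1
  k=4: m=8, d=1, a=16
d=1 and a=2a₀=16 at k=4, so the next step gives (m, d) = (8, 15) again — its k=1 value — and the period has length 4.

[8; 1, 7, 1, 16]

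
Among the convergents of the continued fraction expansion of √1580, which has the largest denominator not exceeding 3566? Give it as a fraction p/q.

√1580 = [39; 1, 2, 1, 78, …] (period length 4).
Convergents:
  p_0/q_0 = 39/1
  p_1/q_1 = 40/1
  p_2/q_2 = 119/3
  p_3/q_3 = 159/4
  p_4/q_4 = 12521/315
  p_5/q_5 = 12680/319
  p_6/q_6 = 37881/953
  p_7/q_7 = 50561/1272
  p_8/q_8 = 3981639/100169
q_7 = 1272 ≤ 3566 < 100169 = q_8, so the answer is 50561/1272.

50561/1272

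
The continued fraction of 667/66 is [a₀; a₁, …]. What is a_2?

2

667 = 10·66 + 7   →  a_0 = 10
66 = 9·7 + 3   →  a_1 = 9
7 = 2·3 + 1   →  a_2 = 2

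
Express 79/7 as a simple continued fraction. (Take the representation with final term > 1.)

79 = 11·7 + 2
7 = 3·2 + 1
2 = 2·1 + 0  (stop)
So 79/7 = [11; 3, 2].

[11; 3, 2]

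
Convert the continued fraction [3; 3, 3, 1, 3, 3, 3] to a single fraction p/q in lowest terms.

1749/529

Using pₖ = aₖpₖ₋₁ + pₖ₋₂ and qₖ = aₖqₖ₋₁ + qₖ₋₂:
  k=0: a=3, p=3, q=1
  k=1: a=3, p=10, q=3
  k=2: a=3, p=33, q=10
  k=3: a=1, p=43, q=13
  k=4: a=3, p=162, q=49
  k=5: a=3, p=529, q=160
  k=6: a=3, p=1749, q=529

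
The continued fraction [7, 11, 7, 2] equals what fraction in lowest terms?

1184/167

Using pₖ = aₖpₖ₋₁ + pₖ₋₂ and qₖ = aₖqₖ₋₁ + qₖ₋₂:
  k=0: a=7, p=7, q=1
  k=1: a=11, p=78, q=11
  k=2: a=7, p=553, q=78
  k=3: a=2, p=1184, q=167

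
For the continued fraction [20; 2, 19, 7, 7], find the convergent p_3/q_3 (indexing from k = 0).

5634/275

Using pₖ = aₖpₖ₋₁ + pₖ₋₂, qₖ = aₖqₖ₋₁ + qₖ₋₂ (with p₋₁=1, p₋₂=0, q₋₁=0, q₋₂=1):
  k=0: a=20, p=20, q=1
  k=1: a=2, p=41, q=2
  k=2: a=19, p=799, q=39
  k=3: a=7, p=5634, q=275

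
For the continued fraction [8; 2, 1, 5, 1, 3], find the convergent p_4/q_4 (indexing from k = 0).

Using pₖ = aₖpₖ₋₁ + pₖ₋₂, qₖ = aₖqₖ₋₁ + qₖ₋₂ (with p₋₁=1, p₋₂=0, q₋₁=0, q₋₂=1):
  k=0: a=8, p=8, q=1
  k=1: a=2, p=17, q=2
  k=2: a=1, p=25, q=3
  k=3: a=5, p=142, q=17
  k=4: a=1, p=167, q=20

167/20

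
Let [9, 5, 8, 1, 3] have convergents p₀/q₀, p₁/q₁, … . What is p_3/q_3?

423/46

Using pₖ = aₖpₖ₋₁ + pₖ₋₂, qₖ = aₖqₖ₋₁ + qₖ₋₂ (with p₋₁=1, p₋₂=0, q₋₁=0, q₋₂=1):
  k=0: a=9, p=9, q=1
  k=1: a=5, p=46, q=5
  k=2: a=8, p=377, q=41
  k=3: a=1, p=423, q=46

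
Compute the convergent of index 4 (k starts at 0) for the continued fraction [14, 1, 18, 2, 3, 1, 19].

2033/136

Using pₖ = aₖpₖ₋₁ + pₖ₋₂, qₖ = aₖqₖ₋₁ + qₖ₋₂ (with p₋₁=1, p₋₂=0, q₋₁=0, q₋₂=1):
  k=0: a=14, p=14, q=1
  k=1: a=1, p=15, q=1
  k=2: a=18, p=284, q=19
  k=3: a=2, p=583, q=39
  k=4: a=3, p=2033, q=136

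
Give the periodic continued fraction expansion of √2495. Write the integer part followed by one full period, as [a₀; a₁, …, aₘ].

a₀ = ⌊√2495⌋ = 49.
With m₀=0, d₀=1 and mₖ₊₁ = dₖaₖ − mₖ, dₖ₊₁ = (n − mₖ₊₁²)/dₖ, aₖ₊₁ = ⌊(a₀+mₖ₊₁)/dₖ₊₁⌋:
  k=1: m=49, d=94, a=1
  k=2: m=45, d=5, a=18
  k=3: m=45, d=94, a=1
  k=4: m=49, d=1, a=98
d=1 and a=2a₀=98 at k=4, so the next step gives (m, d) = (49, 94) again — its k=1 value — and the period has length 4.

[49; 1, 18, 1, 98]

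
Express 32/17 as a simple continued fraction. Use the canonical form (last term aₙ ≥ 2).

32 = 1*17 + 15
17 = 1*15 + 2
15 = 7*2 + 1
2 = 2*1 + 0  (stop)
So 32/17 = [1; 1, 7, 2].

[1; 1, 7, 2]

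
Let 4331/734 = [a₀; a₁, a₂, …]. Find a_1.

1

4331 = 5·734 + 661   →  a_0 = 5
734 = 1·661 + 73   →  a_1 = 1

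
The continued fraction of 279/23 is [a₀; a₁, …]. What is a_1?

279 = 12·23 + 3   →  a_0 = 12
23 = 7·3 + 2   →  a_1 = 7

7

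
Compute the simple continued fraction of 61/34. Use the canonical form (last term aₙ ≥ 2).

61 = 1*34 + 27
34 = 1*27 + 7
27 = 3*7 + 6
7 = 1*6 + 1
6 = 6*1 + 0  (stop)
So 61/34 = [1; 1, 3, 1, 6].

[1; 1, 3, 1, 6]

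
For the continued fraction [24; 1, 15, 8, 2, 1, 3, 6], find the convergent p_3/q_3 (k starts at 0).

3217/129

Using pₖ = aₖpₖ₋₁ + pₖ₋₂, qₖ = aₖqₖ₋₁ + qₖ₋₂ (with p₋₁=1, p₋₂=0, q₋₁=0, q₋₂=1):
  k=0: a=24, p=24, q=1
  k=1: a=1, p=25, q=1
  k=2: a=15, p=399, q=16
  k=3: a=8, p=3217, q=129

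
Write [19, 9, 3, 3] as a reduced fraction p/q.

Fold from the inside: start with 3/1.
  3 + 1/3 = 10/3
  9 + 3/10 = 93/10
  19 + 10/93 = 1777/93

1777/93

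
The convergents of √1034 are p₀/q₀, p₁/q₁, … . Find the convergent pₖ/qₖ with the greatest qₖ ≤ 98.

2476/77

√1034 = [32; 6, 2, 2, 2, 6, 64, …] (period length 6).
Convergents:
  p_0/q_0 = 32/1
  p_1/q_1 = 193/6
  p_2/q_2 = 418/13
  p_3/q_3 = 1029/32
  p_4/q_4 = 2476/77
  p_5/q_5 = 15885/494
q_4 = 77 ≤ 98 < 494 = q_5, so the answer is 2476/77.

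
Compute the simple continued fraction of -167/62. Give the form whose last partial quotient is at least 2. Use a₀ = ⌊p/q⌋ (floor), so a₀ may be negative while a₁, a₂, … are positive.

-167 = -3*62 + 19
62 = 3*19 + 5
19 = 3*5 + 4
5 = 1*4 + 1
4 = 4*1 + 0  (stop)
So -167/62 = [-3; 3, 3, 1, 4].

[-3; 3, 3, 1, 4]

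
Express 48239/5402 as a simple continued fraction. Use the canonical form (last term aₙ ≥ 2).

[8; 1, 13, 3, 1, 18, 5]

48239 = 8*5402 + 5023
5402 = 1*5023 + 379
5023 = 13*379 + 96
379 = 3*96 + 91
96 = 1*91 + 5
91 = 18*5 + 1
5 = 5*1 + 0  (stop)
So 48239/5402 = [8; 1, 13, 3, 1, 18, 5].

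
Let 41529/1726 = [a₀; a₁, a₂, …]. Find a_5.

1

41529 = 24·1726 + 105   →  a_0 = 24
1726 = 16·105 + 46   →  a_1 = 16
105 = 2·46 + 13   →  a_2 = 2
46 = 3·13 + 7   →  a_3 = 3
13 = 1·7 + 6   →  a_4 = 1
7 = 1·6 + 1   →  a_5 = 1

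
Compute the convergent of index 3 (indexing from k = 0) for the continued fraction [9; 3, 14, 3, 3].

Using pₖ = aₖpₖ₋₁ + pₖ₋₂, qₖ = aₖqₖ₋₁ + qₖ₋₂ (with p₋₁=1, p₋₂=0, q₋₁=0, q₋₂=1):
  k=0: a=9, p=9, q=1
  k=1: a=3, p=28, q=3
  k=2: a=14, p=401, q=43
  k=3: a=3, p=1231, q=132

1231/132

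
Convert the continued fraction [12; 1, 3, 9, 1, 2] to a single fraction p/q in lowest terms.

1518/119

Using pₖ = aₖpₖ₋₁ + pₖ₋₂ and qₖ = aₖqₖ₋₁ + qₖ₋₂:
  k=0: a=12, p=12, q=1
  k=1: a=1, p=13, q=1
  k=2: a=3, p=51, q=4
  k=3: a=9, p=472, q=37
  k=4: a=1, p=523, q=41
  k=5: a=2, p=1518, q=119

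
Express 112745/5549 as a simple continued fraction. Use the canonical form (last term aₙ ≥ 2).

[20; 3, 6, 1, 18, 1, 1, 6]

112745 = 20*5549 + 1765
5549 = 3*1765 + 254
1765 = 6*254 + 241
254 = 1*241 + 13
241 = 18*13 + 7
13 = 1*7 + 6
7 = 1*6 + 1
6 = 6*1 + 0  (stop)
So 112745/5549 = [20; 3, 6, 1, 18, 1, 1, 6].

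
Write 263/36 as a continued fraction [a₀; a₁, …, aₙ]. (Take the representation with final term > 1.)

263 = 7*36 + 11
36 = 3*11 + 3
11 = 3*3 + 2
3 = 1*2 + 1
2 = 2*1 + 0  (stop)
So 263/36 = [7; 3, 3, 1, 2].

[7; 3, 3, 1, 2]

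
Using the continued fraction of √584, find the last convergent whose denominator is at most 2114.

√584 = [24; 6, 48, …] (period length 2).
Convergents:
  p_0/q_0 = 24/1
  p_1/q_1 = 145/6
  p_2/q_2 = 6984/289
  p_3/q_3 = 42049/1740
  p_4/q_4 = 2025336/83809
q_3 = 1740 ≤ 2114 < 83809 = q_4, so the answer is 42049/1740.

42049/1740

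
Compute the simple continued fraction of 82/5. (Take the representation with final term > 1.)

82 = 16*5 + 2
5 = 2*2 + 1
2 = 2*1 + 0  (stop)
So 82/5 = [16; 2, 2].

[16; 2, 2]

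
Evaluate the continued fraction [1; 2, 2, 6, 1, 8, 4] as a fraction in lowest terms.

1896/1349

Using pₖ = aₖpₖ₋₁ + pₖ₋₂ and qₖ = aₖqₖ₋₁ + qₖ₋₂:
  k=0: a=1, p=1, q=1
  k=1: a=2, p=3, q=2
  k=2: a=2, p=7, q=5
  k=3: a=6, p=45, q=32
  k=4: a=1, p=52, q=37
  k=5: a=8, p=461, q=328
  k=6: a=4, p=1896, q=1349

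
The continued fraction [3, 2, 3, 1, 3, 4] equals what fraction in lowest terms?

499/145

Fold from the inside: start with 4/1.
  3 + 1/4 = 13/4
  1 + 4/13 = 17/13
  3 + 13/17 = 64/17
  2 + 17/64 = 145/64
  3 + 64/145 = 499/145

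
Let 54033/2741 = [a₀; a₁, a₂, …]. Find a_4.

54033 = 19·2741 + 1954   →  a_0 = 19
2741 = 1·1954 + 787   →  a_1 = 1
1954 = 2·787 + 380   →  a_2 = 2
787 = 2·380 + 27   →  a_3 = 2
380 = 14·27 + 2   →  a_4 = 14

14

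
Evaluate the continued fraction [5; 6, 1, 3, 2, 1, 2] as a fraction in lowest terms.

1220/237

Using pₖ = aₖpₖ₋₁ + pₖ₋₂ and qₖ = aₖqₖ₋₁ + qₖ₋₂:
  k=0: a=5, p=5, q=1
  k=1: a=6, p=31, q=6
  k=2: a=1, p=36, q=7
  k=3: a=3, p=139, q=27
  k=4: a=2, p=314, q=61
  k=5: a=1, p=453, q=88
  k=6: a=2, p=1220, q=237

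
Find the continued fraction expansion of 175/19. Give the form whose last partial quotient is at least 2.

[9; 4, 1, 3]

175 = 9·19 + 4
19 = 4·4 + 3
4 = 1·3 + 1
3 = 3·1 + 0  (stop)
So 175/19 = [9; 4, 1, 3].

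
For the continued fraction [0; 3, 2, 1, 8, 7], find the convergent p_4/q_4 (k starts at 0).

Using pₖ = aₖpₖ₋₁ + pₖ₋₂, qₖ = aₖqₖ₋₁ + qₖ₋₂ (with p₋₁=1, p₋₂=0, q₋₁=0, q₋₂=1):
  k=0: a=0, p=0, q=1
  k=1: a=3, p=1, q=3
  k=2: a=2, p=2, q=7
  k=3: a=1, p=3, q=10
  k=4: a=8, p=26, q=87

26/87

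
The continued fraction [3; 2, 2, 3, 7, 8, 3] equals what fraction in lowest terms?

Using pₖ = aₖpₖ₋₁ + pₖ₋₂ and qₖ = aₖqₖ₋₁ + qₖ₋₂:
  k=0: a=3, p=3, q=1
  k=1: a=2, p=7, q=2
  k=2: a=2, p=17, q=5
  k=3: a=3, p=58, q=17
  k=4: a=7, p=423, q=124
  k=5: a=8, p=3442, q=1009
  k=6: a=3, p=10749, q=3151

10749/3151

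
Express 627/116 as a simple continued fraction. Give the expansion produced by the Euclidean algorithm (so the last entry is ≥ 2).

627 = 5*116 + 47
116 = 2*47 + 22
47 = 2*22 + 3
22 = 7*3 + 1
3 = 3*1 + 0  (stop)
So 627/116 = [5; 2, 2, 7, 3].

[5; 2, 2, 7, 3]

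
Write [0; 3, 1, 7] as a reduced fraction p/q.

8/31

Using pₖ = aₖpₖ₋₁ + pₖ₋₂ and qₖ = aₖqₖ₋₁ + qₖ₋₂:
  k=0: a=0, p=0, q=1
  k=1: a=3, p=1, q=3
  k=2: a=1, p=1, q=4
  k=3: a=7, p=8, q=31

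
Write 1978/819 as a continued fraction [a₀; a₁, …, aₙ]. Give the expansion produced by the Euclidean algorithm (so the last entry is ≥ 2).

[2; 2, 2, 2, 4, 7, 2]

1978 = 2·819 + 340
819 = 2·340 + 139
340 = 2·139 + 62
139 = 2·62 + 15
62 = 4·15 + 2
15 = 7·2 + 1
2 = 2·1 + 0  (stop)
So 1978/819 = [2; 2, 2, 2, 4, 7, 2].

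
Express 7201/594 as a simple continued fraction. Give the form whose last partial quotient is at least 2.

7201 = 12×594 + 73
594 = 8×73 + 10
73 = 7×10 + 3
10 = 3×3 + 1
3 = 3×1 + 0  (stop)
So 7201/594 = [12; 8, 7, 3, 3].

[12; 8, 7, 3, 3]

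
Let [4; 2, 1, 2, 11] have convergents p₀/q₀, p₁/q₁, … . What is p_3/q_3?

Using pₖ = aₖpₖ₋₁ + pₖ₋₂, qₖ = aₖqₖ₋₁ + qₖ₋₂ (with p₋₁=1, p₋₂=0, q₋₁=0, q₋₂=1):
  k=0: a=4, p=4, q=1
  k=1: a=2, p=9, q=2
  k=2: a=1, p=13, q=3
  k=3: a=2, p=35, q=8

35/8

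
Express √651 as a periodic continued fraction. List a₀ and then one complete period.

[25; 1, 1, 16, 1, 1, 50]

a₀ = ⌊√651⌋ = 25.
With m₀=0, d₀=1 and mₖ₊₁ = dₖaₖ − mₖ, dₖ₊₁ = (n − mₖ₊₁²)/dₖ, aₖ₊₁ = ⌊(a₀+mₖ₊₁)/dₖ₊₁⌋:
  k=1: m=25, d=26, a=1
  k=2: m=1, d=25, a=1
  k=3: m=24, d=3, a=16
  k=4: m=24, d=25, a=1
  k=5: m=1, d=26, a=1
  k=6: m=25, d=1, a=50
d=1 and a=2a₀=50 at k=6, so the next step gives (m, d) = (25, 26) again — its k=1 value — and the period has length 6.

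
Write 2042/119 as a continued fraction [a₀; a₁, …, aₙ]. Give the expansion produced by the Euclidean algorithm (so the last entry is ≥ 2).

[17; 6, 3, 1, 4]

2042 = 17·119 + 19
119 = 6·19 + 5
19 = 3·5 + 4
5 = 1·4 + 1
4 = 4·1 + 0  (stop)
So 2042/119 = [17; 6, 3, 1, 4].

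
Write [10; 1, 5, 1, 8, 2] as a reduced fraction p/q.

1422/131

Fold from the inside: start with 2/1.
  8 + 1/2 = 17/2
  1 + 2/17 = 19/17
  5 + 17/19 = 112/19
  1 + 19/112 = 131/112
  10 + 112/131 = 1422/131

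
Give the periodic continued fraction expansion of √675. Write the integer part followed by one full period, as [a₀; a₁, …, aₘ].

a₀ = ⌊√675⌋ = 25.
With m₀=0, d₀=1 and mₖ₊₁ = dₖaₖ − mₖ, dₖ₊₁ = (n − mₖ₊₁²)/dₖ, aₖ₊₁ = ⌊(a₀+mₖ₊₁)/dₖ₊₁⌋:
  k=1: m=25, d=50, a=1
  k=2: m=25, d=1, a=50
d=1 and a=2a₀=50 at k=2, so the next step gives (m, d) = (25, 50) again — its k=1 value — and the period has length 2.

[25; 1, 50]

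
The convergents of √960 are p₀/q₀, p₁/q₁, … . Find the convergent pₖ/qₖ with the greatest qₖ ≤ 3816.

√960 = [30; 1, 60, …] (period length 2).
Convergents:
  p_0/q_0 = 30/1
  p_1/q_1 = 31/1
  p_2/q_2 = 1890/61
  p_3/q_3 = 1921/62
  p_4/q_4 = 117150/3781
  p_5/q_5 = 119071/3843
q_4 = 3781 ≤ 3816 < 3843 = q_5, so the answer is 117150/3781.

117150/3781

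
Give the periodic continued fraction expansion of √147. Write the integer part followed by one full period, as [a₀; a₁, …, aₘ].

a₀ = ⌊√147⌋ = 12.
With m₀=0, d₀=1 and mₖ₊₁ = dₖaₖ − mₖ, dₖ₊₁ = (n − mₖ₊₁²)/dₖ, aₖ₊₁ = ⌊(a₀+mₖ₊₁)/dₖ₊₁⌋:
  k=1: m=12, d=3, a=8
  k=2: m=12, d=1, a=24
d=1 and a=2a₀=24 at k=2, so the next step gives (m, d) = (12, 3) again — its k=1 value — and the period has length 2.

[12; 8, 24]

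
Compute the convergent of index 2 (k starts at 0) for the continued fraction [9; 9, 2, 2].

173/19

Using pₖ = aₖpₖ₋₁ + pₖ₋₂, qₖ = aₖqₖ₋₁ + qₖ₋₂ (with p₋₁=1, p₋₂=0, q₋₁=0, q₋₂=1):
  k=0: a=9, p=9, q=1
  k=1: a=9, p=82, q=9
  k=2: a=2, p=173, q=19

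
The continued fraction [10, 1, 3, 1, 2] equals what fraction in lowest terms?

Fold from the inside: start with 2/1.
  1 + 1/2 = 3/2
  3 + 2/3 = 11/3
  1 + 3/11 = 14/11
  10 + 11/14 = 151/14

151/14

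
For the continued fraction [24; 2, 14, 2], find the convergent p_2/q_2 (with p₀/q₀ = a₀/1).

710/29

Using pₖ = aₖpₖ₋₁ + pₖ₋₂, qₖ = aₖqₖ₋₁ + qₖ₋₂ (with p₋₁=1, p₋₂=0, q₋₁=0, q₋₂=1):
  k=0: a=24, p=24, q=1
  k=1: a=2, p=49, q=2
  k=2: a=14, p=710, q=29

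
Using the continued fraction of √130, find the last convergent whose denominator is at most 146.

√130 = [11; 2, 2, 22, …] (period length 3).
Convergents:
  p_0/q_0 = 11/1
  p_1/q_1 = 23/2
  p_2/q_2 = 57/5
  p_3/q_3 = 1277/112
  p_4/q_4 = 2611/229
q_3 = 112 ≤ 146 < 229 = q_4, so the answer is 1277/112.

1277/112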